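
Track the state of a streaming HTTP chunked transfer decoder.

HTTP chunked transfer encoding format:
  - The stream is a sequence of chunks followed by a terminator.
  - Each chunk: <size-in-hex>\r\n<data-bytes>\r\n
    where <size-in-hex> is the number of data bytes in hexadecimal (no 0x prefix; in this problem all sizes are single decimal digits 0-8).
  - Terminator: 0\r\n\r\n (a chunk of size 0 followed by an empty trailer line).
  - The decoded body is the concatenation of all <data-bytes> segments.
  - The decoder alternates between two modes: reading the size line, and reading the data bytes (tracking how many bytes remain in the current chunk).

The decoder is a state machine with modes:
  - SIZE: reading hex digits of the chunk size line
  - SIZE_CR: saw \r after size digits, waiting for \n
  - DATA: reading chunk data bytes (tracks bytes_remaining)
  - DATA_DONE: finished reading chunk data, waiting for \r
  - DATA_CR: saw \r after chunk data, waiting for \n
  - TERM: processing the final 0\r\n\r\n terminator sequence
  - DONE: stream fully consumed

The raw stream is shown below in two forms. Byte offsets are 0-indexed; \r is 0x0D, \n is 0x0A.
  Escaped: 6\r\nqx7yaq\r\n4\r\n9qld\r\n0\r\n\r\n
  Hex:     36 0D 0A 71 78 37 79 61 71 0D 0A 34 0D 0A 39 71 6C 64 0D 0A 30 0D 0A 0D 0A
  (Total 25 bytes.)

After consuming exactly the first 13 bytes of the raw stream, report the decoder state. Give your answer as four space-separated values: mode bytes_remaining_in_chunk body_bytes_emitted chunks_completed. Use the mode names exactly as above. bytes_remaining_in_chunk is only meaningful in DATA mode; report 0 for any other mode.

Byte 0 = '6': mode=SIZE remaining=0 emitted=0 chunks_done=0
Byte 1 = 0x0D: mode=SIZE_CR remaining=0 emitted=0 chunks_done=0
Byte 2 = 0x0A: mode=DATA remaining=6 emitted=0 chunks_done=0
Byte 3 = 'q': mode=DATA remaining=5 emitted=1 chunks_done=0
Byte 4 = 'x': mode=DATA remaining=4 emitted=2 chunks_done=0
Byte 5 = '7': mode=DATA remaining=3 emitted=3 chunks_done=0
Byte 6 = 'y': mode=DATA remaining=2 emitted=4 chunks_done=0
Byte 7 = 'a': mode=DATA remaining=1 emitted=5 chunks_done=0
Byte 8 = 'q': mode=DATA_DONE remaining=0 emitted=6 chunks_done=0
Byte 9 = 0x0D: mode=DATA_CR remaining=0 emitted=6 chunks_done=0
Byte 10 = 0x0A: mode=SIZE remaining=0 emitted=6 chunks_done=1
Byte 11 = '4': mode=SIZE remaining=0 emitted=6 chunks_done=1
Byte 12 = 0x0D: mode=SIZE_CR remaining=0 emitted=6 chunks_done=1

Answer: SIZE_CR 0 6 1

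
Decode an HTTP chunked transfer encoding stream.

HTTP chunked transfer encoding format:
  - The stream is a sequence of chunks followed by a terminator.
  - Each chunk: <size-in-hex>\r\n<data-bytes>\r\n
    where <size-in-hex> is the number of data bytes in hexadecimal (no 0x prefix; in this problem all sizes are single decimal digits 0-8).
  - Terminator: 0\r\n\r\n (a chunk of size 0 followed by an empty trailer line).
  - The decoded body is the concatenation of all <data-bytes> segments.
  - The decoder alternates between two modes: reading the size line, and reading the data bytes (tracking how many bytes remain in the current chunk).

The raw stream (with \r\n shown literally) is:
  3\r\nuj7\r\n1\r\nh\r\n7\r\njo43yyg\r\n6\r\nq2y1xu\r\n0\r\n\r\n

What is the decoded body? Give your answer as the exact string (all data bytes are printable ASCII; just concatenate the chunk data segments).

Answer: uj7hjo43yygq2y1xu

Derivation:
Chunk 1: stream[0..1]='3' size=0x3=3, data at stream[3..6]='uj7' -> body[0..3], body so far='uj7'
Chunk 2: stream[8..9]='1' size=0x1=1, data at stream[11..12]='h' -> body[3..4], body so far='uj7h'
Chunk 3: stream[14..15]='7' size=0x7=7, data at stream[17..24]='jo43yyg' -> body[4..11], body so far='uj7hjo43yyg'
Chunk 4: stream[26..27]='6' size=0x6=6, data at stream[29..35]='q2y1xu' -> body[11..17], body so far='uj7hjo43yygq2y1xu'
Chunk 5: stream[37..38]='0' size=0 (terminator). Final body='uj7hjo43yygq2y1xu' (17 bytes)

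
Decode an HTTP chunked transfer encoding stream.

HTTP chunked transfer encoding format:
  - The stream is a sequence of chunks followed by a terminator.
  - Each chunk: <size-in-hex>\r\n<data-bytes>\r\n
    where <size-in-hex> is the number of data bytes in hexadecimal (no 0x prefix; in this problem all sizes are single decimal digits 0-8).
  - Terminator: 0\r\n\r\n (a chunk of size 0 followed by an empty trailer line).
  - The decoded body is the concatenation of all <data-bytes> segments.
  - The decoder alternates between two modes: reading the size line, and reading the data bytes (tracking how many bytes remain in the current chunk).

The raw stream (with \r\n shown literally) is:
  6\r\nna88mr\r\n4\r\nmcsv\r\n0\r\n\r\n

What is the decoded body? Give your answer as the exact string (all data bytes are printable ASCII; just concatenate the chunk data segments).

Answer: na88mrmcsv

Derivation:
Chunk 1: stream[0..1]='6' size=0x6=6, data at stream[3..9]='na88mr' -> body[0..6], body so far='na88mr'
Chunk 2: stream[11..12]='4' size=0x4=4, data at stream[14..18]='mcsv' -> body[6..10], body so far='na88mrmcsv'
Chunk 3: stream[20..21]='0' size=0 (terminator). Final body='na88mrmcsv' (10 bytes)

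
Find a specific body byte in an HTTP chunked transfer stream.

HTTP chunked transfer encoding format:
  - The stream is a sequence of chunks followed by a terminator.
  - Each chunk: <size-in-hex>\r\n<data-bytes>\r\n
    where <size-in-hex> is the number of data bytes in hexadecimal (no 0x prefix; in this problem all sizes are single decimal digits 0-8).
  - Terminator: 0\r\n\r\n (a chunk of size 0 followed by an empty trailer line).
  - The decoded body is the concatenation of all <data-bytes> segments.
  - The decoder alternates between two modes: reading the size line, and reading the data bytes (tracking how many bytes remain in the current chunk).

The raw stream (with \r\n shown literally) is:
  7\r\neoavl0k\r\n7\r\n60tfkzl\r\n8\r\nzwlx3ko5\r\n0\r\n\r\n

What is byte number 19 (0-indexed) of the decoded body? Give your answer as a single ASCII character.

Answer: k

Derivation:
Chunk 1: stream[0..1]='7' size=0x7=7, data at stream[3..10]='eoavl0k' -> body[0..7], body so far='eoavl0k'
Chunk 2: stream[12..13]='7' size=0x7=7, data at stream[15..22]='60tfkzl' -> body[7..14], body so far='eoavl0k60tfkzl'
Chunk 3: stream[24..25]='8' size=0x8=8, data at stream[27..35]='zwlx3ko5' -> body[14..22], body so far='eoavl0k60tfkzlzwlx3ko5'
Chunk 4: stream[37..38]='0' size=0 (terminator). Final body='eoavl0k60tfkzlzwlx3ko5' (22 bytes)
Body byte 19 = 'k'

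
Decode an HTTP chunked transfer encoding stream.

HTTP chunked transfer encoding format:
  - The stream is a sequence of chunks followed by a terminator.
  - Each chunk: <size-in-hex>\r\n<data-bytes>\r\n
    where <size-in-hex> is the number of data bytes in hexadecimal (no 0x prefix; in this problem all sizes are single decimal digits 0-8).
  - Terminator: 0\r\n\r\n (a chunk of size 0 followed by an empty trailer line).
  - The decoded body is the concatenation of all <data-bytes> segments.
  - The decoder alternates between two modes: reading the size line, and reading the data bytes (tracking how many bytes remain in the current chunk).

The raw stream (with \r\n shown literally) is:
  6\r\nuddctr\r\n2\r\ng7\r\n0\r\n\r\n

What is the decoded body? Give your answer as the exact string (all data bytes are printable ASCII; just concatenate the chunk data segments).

Chunk 1: stream[0..1]='6' size=0x6=6, data at stream[3..9]='uddctr' -> body[0..6], body so far='uddctr'
Chunk 2: stream[11..12]='2' size=0x2=2, data at stream[14..16]='g7' -> body[6..8], body so far='uddctrg7'
Chunk 3: stream[18..19]='0' size=0 (terminator). Final body='uddctrg7' (8 bytes)

Answer: uddctrg7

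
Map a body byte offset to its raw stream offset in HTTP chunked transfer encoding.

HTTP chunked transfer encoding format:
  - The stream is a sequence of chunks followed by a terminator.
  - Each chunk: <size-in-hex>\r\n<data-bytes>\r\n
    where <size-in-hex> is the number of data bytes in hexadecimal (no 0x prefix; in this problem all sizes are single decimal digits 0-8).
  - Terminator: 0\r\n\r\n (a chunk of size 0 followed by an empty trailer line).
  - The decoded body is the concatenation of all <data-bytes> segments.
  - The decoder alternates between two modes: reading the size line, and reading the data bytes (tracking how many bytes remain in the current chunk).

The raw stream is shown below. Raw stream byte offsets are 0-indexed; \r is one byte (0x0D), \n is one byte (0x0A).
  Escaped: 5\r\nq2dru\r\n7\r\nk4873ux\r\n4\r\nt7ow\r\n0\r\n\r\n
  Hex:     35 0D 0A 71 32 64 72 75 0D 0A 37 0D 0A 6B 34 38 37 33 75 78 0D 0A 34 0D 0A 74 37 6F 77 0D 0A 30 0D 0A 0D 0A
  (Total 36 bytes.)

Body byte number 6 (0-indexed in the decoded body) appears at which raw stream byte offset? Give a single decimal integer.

Answer: 14

Derivation:
Chunk 1: stream[0..1]='5' size=0x5=5, data at stream[3..8]='q2dru' -> body[0..5], body so far='q2dru'
Chunk 2: stream[10..11]='7' size=0x7=7, data at stream[13..20]='k4873ux' -> body[5..12], body so far='q2druk4873ux'
Chunk 3: stream[22..23]='4' size=0x4=4, data at stream[25..29]='t7ow' -> body[12..16], body so far='q2druk4873uxt7ow'
Chunk 4: stream[31..32]='0' size=0 (terminator). Final body='q2druk4873uxt7ow' (16 bytes)
Body byte 6 at stream offset 14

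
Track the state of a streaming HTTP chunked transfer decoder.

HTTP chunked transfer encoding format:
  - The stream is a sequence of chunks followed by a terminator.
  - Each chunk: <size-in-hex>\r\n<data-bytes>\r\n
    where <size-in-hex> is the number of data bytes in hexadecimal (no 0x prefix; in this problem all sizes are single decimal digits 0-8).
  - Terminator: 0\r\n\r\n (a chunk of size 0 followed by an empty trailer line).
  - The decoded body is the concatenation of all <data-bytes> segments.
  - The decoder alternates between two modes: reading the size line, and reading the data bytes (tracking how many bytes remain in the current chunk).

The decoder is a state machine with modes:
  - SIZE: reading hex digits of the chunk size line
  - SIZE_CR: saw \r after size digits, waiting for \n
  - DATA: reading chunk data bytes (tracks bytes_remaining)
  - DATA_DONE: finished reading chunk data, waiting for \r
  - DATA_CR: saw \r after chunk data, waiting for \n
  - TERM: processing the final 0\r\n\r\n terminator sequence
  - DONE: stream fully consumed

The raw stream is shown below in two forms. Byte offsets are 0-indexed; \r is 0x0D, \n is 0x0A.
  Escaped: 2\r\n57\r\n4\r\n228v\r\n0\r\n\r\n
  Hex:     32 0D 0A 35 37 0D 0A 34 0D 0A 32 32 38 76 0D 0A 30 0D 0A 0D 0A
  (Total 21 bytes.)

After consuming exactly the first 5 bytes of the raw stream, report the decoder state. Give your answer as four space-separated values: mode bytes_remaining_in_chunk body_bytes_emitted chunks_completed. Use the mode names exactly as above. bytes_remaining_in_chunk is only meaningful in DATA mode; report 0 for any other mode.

Answer: DATA_DONE 0 2 0

Derivation:
Byte 0 = '2': mode=SIZE remaining=0 emitted=0 chunks_done=0
Byte 1 = 0x0D: mode=SIZE_CR remaining=0 emitted=0 chunks_done=0
Byte 2 = 0x0A: mode=DATA remaining=2 emitted=0 chunks_done=0
Byte 3 = '5': mode=DATA remaining=1 emitted=1 chunks_done=0
Byte 4 = '7': mode=DATA_DONE remaining=0 emitted=2 chunks_done=0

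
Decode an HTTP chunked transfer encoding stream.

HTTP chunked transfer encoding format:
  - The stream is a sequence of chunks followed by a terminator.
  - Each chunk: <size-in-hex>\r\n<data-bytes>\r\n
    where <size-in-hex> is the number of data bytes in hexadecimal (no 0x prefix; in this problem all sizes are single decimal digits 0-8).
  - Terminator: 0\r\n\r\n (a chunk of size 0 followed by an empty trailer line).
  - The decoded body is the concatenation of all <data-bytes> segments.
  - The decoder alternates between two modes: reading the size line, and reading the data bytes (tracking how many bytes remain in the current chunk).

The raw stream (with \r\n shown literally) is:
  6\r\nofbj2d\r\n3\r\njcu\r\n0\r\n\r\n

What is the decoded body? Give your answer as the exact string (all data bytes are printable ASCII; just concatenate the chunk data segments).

Chunk 1: stream[0..1]='6' size=0x6=6, data at stream[3..9]='ofbj2d' -> body[0..6], body so far='ofbj2d'
Chunk 2: stream[11..12]='3' size=0x3=3, data at stream[14..17]='jcu' -> body[6..9], body so far='ofbj2djcu'
Chunk 3: stream[19..20]='0' size=0 (terminator). Final body='ofbj2djcu' (9 bytes)

Answer: ofbj2djcu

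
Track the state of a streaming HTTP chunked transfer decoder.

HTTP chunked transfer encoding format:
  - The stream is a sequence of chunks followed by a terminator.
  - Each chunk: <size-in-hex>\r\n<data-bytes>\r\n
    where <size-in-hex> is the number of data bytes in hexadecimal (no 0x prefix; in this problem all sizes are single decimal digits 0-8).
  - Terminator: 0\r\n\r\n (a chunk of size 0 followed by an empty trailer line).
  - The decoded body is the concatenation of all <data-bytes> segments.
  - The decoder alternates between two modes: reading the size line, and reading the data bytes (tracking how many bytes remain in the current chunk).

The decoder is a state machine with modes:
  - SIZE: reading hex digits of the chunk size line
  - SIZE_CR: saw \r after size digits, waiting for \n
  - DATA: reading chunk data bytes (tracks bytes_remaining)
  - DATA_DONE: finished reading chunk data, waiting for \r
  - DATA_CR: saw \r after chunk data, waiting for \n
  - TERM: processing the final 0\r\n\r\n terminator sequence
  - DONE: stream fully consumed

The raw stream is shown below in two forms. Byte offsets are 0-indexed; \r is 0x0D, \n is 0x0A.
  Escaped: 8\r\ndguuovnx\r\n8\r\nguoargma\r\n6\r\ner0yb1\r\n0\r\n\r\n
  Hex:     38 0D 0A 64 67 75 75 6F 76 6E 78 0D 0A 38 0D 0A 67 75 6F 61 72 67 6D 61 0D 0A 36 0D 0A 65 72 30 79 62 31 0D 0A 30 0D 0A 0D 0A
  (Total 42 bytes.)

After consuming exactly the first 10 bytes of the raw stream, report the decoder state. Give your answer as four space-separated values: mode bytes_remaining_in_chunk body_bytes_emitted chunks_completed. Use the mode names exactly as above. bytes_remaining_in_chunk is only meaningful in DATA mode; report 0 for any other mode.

Answer: DATA 1 7 0

Derivation:
Byte 0 = '8': mode=SIZE remaining=0 emitted=0 chunks_done=0
Byte 1 = 0x0D: mode=SIZE_CR remaining=0 emitted=0 chunks_done=0
Byte 2 = 0x0A: mode=DATA remaining=8 emitted=0 chunks_done=0
Byte 3 = 'd': mode=DATA remaining=7 emitted=1 chunks_done=0
Byte 4 = 'g': mode=DATA remaining=6 emitted=2 chunks_done=0
Byte 5 = 'u': mode=DATA remaining=5 emitted=3 chunks_done=0
Byte 6 = 'u': mode=DATA remaining=4 emitted=4 chunks_done=0
Byte 7 = 'o': mode=DATA remaining=3 emitted=5 chunks_done=0
Byte 8 = 'v': mode=DATA remaining=2 emitted=6 chunks_done=0
Byte 9 = 'n': mode=DATA remaining=1 emitted=7 chunks_done=0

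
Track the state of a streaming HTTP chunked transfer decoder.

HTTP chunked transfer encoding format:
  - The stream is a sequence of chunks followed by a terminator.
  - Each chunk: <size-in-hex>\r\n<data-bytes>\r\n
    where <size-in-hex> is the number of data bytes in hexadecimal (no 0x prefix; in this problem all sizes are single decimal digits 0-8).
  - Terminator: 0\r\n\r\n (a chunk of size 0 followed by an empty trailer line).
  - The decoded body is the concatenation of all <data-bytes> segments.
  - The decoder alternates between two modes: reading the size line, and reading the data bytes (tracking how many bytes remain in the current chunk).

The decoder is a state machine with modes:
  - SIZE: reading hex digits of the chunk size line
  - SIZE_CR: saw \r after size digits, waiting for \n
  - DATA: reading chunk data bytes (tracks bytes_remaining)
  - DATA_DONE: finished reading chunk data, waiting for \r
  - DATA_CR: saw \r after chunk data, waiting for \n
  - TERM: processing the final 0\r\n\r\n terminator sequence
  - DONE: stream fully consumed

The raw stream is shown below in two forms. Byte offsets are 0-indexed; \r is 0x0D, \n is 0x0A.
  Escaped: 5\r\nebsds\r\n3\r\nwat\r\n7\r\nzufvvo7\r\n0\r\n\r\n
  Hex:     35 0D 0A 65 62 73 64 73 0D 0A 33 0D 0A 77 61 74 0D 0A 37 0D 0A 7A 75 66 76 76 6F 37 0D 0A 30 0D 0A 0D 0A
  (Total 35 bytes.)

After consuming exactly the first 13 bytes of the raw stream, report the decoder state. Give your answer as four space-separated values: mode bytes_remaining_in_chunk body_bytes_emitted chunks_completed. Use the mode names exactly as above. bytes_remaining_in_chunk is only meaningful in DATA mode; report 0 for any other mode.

Answer: DATA 3 5 1

Derivation:
Byte 0 = '5': mode=SIZE remaining=0 emitted=0 chunks_done=0
Byte 1 = 0x0D: mode=SIZE_CR remaining=0 emitted=0 chunks_done=0
Byte 2 = 0x0A: mode=DATA remaining=5 emitted=0 chunks_done=0
Byte 3 = 'e': mode=DATA remaining=4 emitted=1 chunks_done=0
Byte 4 = 'b': mode=DATA remaining=3 emitted=2 chunks_done=0
Byte 5 = 's': mode=DATA remaining=2 emitted=3 chunks_done=0
Byte 6 = 'd': mode=DATA remaining=1 emitted=4 chunks_done=0
Byte 7 = 's': mode=DATA_DONE remaining=0 emitted=5 chunks_done=0
Byte 8 = 0x0D: mode=DATA_CR remaining=0 emitted=5 chunks_done=0
Byte 9 = 0x0A: mode=SIZE remaining=0 emitted=5 chunks_done=1
Byte 10 = '3': mode=SIZE remaining=0 emitted=5 chunks_done=1
Byte 11 = 0x0D: mode=SIZE_CR remaining=0 emitted=5 chunks_done=1
Byte 12 = 0x0A: mode=DATA remaining=3 emitted=5 chunks_done=1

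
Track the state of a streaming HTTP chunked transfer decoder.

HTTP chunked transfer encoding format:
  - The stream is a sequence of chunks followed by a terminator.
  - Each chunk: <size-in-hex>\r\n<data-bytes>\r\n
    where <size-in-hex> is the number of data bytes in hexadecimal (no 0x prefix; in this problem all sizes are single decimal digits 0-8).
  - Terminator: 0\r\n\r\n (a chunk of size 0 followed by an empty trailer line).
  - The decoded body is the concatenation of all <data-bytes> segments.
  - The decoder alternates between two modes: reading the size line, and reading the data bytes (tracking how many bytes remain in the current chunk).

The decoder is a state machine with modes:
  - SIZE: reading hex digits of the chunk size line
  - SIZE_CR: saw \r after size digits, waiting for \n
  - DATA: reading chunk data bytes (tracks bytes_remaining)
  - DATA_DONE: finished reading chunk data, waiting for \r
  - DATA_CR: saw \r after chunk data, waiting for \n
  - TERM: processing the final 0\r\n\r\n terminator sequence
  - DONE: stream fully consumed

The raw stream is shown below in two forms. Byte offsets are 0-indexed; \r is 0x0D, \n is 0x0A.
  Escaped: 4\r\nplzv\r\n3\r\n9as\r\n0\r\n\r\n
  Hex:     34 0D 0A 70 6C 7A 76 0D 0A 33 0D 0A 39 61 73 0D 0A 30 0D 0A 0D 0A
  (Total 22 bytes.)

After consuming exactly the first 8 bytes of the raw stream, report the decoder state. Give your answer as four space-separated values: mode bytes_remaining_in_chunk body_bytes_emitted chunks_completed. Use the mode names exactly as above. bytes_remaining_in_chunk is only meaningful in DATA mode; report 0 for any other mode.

Byte 0 = '4': mode=SIZE remaining=0 emitted=0 chunks_done=0
Byte 1 = 0x0D: mode=SIZE_CR remaining=0 emitted=0 chunks_done=0
Byte 2 = 0x0A: mode=DATA remaining=4 emitted=0 chunks_done=0
Byte 3 = 'p': mode=DATA remaining=3 emitted=1 chunks_done=0
Byte 4 = 'l': mode=DATA remaining=2 emitted=2 chunks_done=0
Byte 5 = 'z': mode=DATA remaining=1 emitted=3 chunks_done=0
Byte 6 = 'v': mode=DATA_DONE remaining=0 emitted=4 chunks_done=0
Byte 7 = 0x0D: mode=DATA_CR remaining=0 emitted=4 chunks_done=0

Answer: DATA_CR 0 4 0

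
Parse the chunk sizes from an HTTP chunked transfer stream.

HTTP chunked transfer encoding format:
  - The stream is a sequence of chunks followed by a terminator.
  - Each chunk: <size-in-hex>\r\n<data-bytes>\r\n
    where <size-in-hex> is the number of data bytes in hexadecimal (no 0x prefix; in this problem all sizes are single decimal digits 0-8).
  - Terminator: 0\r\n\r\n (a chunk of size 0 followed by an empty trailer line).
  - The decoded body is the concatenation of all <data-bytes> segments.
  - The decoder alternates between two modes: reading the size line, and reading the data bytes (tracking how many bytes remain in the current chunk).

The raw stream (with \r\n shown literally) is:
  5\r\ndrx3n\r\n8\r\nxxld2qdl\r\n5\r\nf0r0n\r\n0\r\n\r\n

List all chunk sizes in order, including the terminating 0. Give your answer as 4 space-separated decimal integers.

Answer: 5 8 5 0

Derivation:
Chunk 1: stream[0..1]='5' size=0x5=5, data at stream[3..8]='drx3n' -> body[0..5], body so far='drx3n'
Chunk 2: stream[10..11]='8' size=0x8=8, data at stream[13..21]='xxld2qdl' -> body[5..13], body so far='drx3nxxld2qdl'
Chunk 3: stream[23..24]='5' size=0x5=5, data at stream[26..31]='f0r0n' -> body[13..18], body so far='drx3nxxld2qdlf0r0n'
Chunk 4: stream[33..34]='0' size=0 (terminator). Final body='drx3nxxld2qdlf0r0n' (18 bytes)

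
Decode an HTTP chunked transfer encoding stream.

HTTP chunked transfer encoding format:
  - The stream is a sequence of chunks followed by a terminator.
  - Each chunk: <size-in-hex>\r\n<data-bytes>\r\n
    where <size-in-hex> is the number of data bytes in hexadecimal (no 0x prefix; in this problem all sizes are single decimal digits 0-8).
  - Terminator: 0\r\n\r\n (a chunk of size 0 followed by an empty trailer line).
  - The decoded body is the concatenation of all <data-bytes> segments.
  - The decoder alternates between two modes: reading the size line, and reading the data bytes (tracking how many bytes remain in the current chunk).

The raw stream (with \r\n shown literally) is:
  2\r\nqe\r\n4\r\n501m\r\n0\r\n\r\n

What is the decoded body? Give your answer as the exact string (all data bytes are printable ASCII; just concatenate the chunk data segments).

Answer: qe501m

Derivation:
Chunk 1: stream[0..1]='2' size=0x2=2, data at stream[3..5]='qe' -> body[0..2], body so far='qe'
Chunk 2: stream[7..8]='4' size=0x4=4, data at stream[10..14]='501m' -> body[2..6], body so far='qe501m'
Chunk 3: stream[16..17]='0' size=0 (terminator). Final body='qe501m' (6 bytes)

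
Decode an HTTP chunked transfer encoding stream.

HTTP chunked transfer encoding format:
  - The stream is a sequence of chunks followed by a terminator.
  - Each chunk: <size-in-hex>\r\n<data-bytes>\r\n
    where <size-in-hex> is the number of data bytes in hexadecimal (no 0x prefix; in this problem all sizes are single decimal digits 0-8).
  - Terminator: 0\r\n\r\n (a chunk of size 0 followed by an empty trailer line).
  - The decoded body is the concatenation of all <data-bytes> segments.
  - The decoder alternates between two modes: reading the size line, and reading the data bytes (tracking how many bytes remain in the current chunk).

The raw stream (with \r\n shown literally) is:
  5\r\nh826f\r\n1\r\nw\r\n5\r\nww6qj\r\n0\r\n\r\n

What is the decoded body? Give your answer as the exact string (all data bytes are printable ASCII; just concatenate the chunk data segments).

Chunk 1: stream[0..1]='5' size=0x5=5, data at stream[3..8]='h826f' -> body[0..5], body so far='h826f'
Chunk 2: stream[10..11]='1' size=0x1=1, data at stream[13..14]='w' -> body[5..6], body so far='h826fw'
Chunk 3: stream[16..17]='5' size=0x5=5, data at stream[19..24]='ww6qj' -> body[6..11], body so far='h826fwww6qj'
Chunk 4: stream[26..27]='0' size=0 (terminator). Final body='h826fwww6qj' (11 bytes)

Answer: h826fwww6qj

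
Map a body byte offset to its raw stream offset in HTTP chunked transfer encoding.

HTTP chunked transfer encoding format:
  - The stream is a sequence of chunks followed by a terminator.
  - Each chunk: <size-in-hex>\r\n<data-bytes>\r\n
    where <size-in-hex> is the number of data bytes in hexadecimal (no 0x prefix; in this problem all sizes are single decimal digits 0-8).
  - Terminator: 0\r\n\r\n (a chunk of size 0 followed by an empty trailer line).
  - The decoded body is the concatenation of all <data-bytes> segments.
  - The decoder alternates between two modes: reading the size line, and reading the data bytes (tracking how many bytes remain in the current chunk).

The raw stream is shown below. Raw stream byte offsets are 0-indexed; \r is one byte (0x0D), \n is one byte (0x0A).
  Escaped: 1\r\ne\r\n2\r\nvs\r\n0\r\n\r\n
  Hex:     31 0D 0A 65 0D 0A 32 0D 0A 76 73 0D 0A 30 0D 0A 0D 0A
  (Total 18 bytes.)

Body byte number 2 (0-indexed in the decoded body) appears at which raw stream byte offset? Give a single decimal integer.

Answer: 10

Derivation:
Chunk 1: stream[0..1]='1' size=0x1=1, data at stream[3..4]='e' -> body[0..1], body so far='e'
Chunk 2: stream[6..7]='2' size=0x2=2, data at stream[9..11]='vs' -> body[1..3], body so far='evs'
Chunk 3: stream[13..14]='0' size=0 (terminator). Final body='evs' (3 bytes)
Body byte 2 at stream offset 10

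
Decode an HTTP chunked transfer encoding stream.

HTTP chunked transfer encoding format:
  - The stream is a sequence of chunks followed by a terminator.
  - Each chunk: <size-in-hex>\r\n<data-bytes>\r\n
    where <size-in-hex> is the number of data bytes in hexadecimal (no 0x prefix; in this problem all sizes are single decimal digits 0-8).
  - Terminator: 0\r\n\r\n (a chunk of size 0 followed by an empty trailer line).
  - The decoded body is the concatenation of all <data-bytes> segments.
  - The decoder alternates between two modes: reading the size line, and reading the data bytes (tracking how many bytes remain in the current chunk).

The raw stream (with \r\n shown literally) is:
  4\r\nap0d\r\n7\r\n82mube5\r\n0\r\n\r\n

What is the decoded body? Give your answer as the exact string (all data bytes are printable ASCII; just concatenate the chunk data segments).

Answer: ap0d82mube5

Derivation:
Chunk 1: stream[0..1]='4' size=0x4=4, data at stream[3..7]='ap0d' -> body[0..4], body so far='ap0d'
Chunk 2: stream[9..10]='7' size=0x7=7, data at stream[12..19]='82mube5' -> body[4..11], body so far='ap0d82mube5'
Chunk 3: stream[21..22]='0' size=0 (terminator). Final body='ap0d82mube5' (11 bytes)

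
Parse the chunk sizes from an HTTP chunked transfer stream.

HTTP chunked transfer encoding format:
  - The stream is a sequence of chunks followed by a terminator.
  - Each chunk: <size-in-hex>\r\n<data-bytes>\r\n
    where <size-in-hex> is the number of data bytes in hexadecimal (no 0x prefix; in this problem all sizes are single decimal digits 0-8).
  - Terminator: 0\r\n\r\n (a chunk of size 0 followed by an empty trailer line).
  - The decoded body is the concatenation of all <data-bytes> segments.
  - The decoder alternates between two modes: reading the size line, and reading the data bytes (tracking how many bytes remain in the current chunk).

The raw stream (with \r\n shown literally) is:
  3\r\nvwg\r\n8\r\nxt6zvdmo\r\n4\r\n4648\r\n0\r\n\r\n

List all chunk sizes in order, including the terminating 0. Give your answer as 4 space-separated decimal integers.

Chunk 1: stream[0..1]='3' size=0x3=3, data at stream[3..6]='vwg' -> body[0..3], body so far='vwg'
Chunk 2: stream[8..9]='8' size=0x8=8, data at stream[11..19]='xt6zvdmo' -> body[3..11], body so far='vwgxt6zvdmo'
Chunk 3: stream[21..22]='4' size=0x4=4, data at stream[24..28]='4648' -> body[11..15], body so far='vwgxt6zvdmo4648'
Chunk 4: stream[30..31]='0' size=0 (terminator). Final body='vwgxt6zvdmo4648' (15 bytes)

Answer: 3 8 4 0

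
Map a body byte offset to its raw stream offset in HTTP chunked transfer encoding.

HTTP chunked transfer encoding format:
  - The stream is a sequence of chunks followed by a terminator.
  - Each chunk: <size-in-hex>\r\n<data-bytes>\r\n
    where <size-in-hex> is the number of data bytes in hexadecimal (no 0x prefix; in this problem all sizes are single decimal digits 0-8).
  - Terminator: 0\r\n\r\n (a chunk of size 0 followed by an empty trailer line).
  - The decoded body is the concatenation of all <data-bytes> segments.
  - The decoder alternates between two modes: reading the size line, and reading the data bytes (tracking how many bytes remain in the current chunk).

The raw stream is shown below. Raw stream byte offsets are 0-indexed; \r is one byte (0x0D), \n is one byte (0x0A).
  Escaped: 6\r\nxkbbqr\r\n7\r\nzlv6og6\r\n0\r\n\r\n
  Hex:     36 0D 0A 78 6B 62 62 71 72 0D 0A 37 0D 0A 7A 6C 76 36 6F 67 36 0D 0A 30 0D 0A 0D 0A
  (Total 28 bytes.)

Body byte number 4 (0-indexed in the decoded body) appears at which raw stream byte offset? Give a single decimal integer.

Answer: 7

Derivation:
Chunk 1: stream[0..1]='6' size=0x6=6, data at stream[3..9]='xkbbqr' -> body[0..6], body so far='xkbbqr'
Chunk 2: stream[11..12]='7' size=0x7=7, data at stream[14..21]='zlv6og6' -> body[6..13], body so far='xkbbqrzlv6og6'
Chunk 3: stream[23..24]='0' size=0 (terminator). Final body='xkbbqrzlv6og6' (13 bytes)
Body byte 4 at stream offset 7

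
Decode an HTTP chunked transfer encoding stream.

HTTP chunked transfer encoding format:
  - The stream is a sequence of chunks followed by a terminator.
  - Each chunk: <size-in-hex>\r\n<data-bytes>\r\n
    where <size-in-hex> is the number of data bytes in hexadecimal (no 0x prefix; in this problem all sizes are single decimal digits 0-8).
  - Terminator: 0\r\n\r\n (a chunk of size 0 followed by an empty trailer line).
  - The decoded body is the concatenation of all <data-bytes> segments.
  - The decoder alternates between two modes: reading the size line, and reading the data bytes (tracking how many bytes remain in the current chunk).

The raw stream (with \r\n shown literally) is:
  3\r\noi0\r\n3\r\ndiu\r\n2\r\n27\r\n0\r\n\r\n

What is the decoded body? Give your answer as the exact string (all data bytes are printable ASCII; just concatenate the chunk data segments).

Answer: oi0diu27

Derivation:
Chunk 1: stream[0..1]='3' size=0x3=3, data at stream[3..6]='oi0' -> body[0..3], body so far='oi0'
Chunk 2: stream[8..9]='3' size=0x3=3, data at stream[11..14]='diu' -> body[3..6], body so far='oi0diu'
Chunk 3: stream[16..17]='2' size=0x2=2, data at stream[19..21]='27' -> body[6..8], body so far='oi0diu27'
Chunk 4: stream[23..24]='0' size=0 (terminator). Final body='oi0diu27' (8 bytes)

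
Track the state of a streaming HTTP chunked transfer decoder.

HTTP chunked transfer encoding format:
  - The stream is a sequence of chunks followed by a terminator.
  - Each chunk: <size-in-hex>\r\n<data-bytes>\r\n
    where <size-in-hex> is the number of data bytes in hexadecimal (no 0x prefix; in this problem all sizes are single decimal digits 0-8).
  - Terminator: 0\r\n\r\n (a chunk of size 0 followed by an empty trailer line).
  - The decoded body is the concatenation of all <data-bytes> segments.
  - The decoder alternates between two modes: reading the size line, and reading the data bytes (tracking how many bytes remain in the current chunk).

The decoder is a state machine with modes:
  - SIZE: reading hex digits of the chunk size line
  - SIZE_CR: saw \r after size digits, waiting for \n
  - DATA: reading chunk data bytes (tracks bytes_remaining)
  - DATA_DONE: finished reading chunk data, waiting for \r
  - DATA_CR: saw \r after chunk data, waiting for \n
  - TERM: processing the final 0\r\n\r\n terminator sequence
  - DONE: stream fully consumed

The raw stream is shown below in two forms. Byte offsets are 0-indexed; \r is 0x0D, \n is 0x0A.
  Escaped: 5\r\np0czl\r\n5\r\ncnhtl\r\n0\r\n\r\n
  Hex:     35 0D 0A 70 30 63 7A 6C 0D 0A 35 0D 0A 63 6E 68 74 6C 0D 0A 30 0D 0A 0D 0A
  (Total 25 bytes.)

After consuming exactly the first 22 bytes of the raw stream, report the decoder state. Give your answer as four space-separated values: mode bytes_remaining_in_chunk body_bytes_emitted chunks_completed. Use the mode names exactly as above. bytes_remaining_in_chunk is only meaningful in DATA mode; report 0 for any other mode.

Byte 0 = '5': mode=SIZE remaining=0 emitted=0 chunks_done=0
Byte 1 = 0x0D: mode=SIZE_CR remaining=0 emitted=0 chunks_done=0
Byte 2 = 0x0A: mode=DATA remaining=5 emitted=0 chunks_done=0
Byte 3 = 'p': mode=DATA remaining=4 emitted=1 chunks_done=0
Byte 4 = '0': mode=DATA remaining=3 emitted=2 chunks_done=0
Byte 5 = 'c': mode=DATA remaining=2 emitted=3 chunks_done=0
Byte 6 = 'z': mode=DATA remaining=1 emitted=4 chunks_done=0
Byte 7 = 'l': mode=DATA_DONE remaining=0 emitted=5 chunks_done=0
Byte 8 = 0x0D: mode=DATA_CR remaining=0 emitted=5 chunks_done=0
Byte 9 = 0x0A: mode=SIZE remaining=0 emitted=5 chunks_done=1
Byte 10 = '5': mode=SIZE remaining=0 emitted=5 chunks_done=1
Byte 11 = 0x0D: mode=SIZE_CR remaining=0 emitted=5 chunks_done=1
Byte 12 = 0x0A: mode=DATA remaining=5 emitted=5 chunks_done=1
Byte 13 = 'c': mode=DATA remaining=4 emitted=6 chunks_done=1
Byte 14 = 'n': mode=DATA remaining=3 emitted=7 chunks_done=1
Byte 15 = 'h': mode=DATA remaining=2 emitted=8 chunks_done=1
Byte 16 = 't': mode=DATA remaining=1 emitted=9 chunks_done=1
Byte 17 = 'l': mode=DATA_DONE remaining=0 emitted=10 chunks_done=1
Byte 18 = 0x0D: mode=DATA_CR remaining=0 emitted=10 chunks_done=1
Byte 19 = 0x0A: mode=SIZE remaining=0 emitted=10 chunks_done=2
Byte 20 = '0': mode=SIZE remaining=0 emitted=10 chunks_done=2
Byte 21 = 0x0D: mode=SIZE_CR remaining=0 emitted=10 chunks_done=2

Answer: SIZE_CR 0 10 2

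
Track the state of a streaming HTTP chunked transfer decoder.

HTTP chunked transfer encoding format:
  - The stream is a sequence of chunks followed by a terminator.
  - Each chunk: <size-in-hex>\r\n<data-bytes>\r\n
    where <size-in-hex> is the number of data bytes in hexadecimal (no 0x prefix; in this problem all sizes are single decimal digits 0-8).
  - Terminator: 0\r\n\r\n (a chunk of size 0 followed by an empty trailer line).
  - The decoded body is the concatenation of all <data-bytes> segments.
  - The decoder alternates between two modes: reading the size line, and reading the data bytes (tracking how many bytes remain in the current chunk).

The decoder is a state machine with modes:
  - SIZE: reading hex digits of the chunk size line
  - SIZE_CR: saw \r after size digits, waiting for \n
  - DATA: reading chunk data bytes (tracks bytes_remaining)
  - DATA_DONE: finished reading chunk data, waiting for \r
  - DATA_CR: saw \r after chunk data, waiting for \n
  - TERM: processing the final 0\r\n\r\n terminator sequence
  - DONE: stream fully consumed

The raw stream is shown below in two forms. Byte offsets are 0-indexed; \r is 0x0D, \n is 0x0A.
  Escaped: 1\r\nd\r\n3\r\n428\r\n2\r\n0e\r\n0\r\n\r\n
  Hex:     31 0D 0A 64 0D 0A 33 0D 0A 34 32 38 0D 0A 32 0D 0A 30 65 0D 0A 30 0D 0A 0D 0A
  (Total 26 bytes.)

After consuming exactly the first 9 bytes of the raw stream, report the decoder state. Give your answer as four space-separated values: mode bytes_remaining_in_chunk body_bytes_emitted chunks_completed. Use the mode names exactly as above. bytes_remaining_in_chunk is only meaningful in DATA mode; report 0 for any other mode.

Byte 0 = '1': mode=SIZE remaining=0 emitted=0 chunks_done=0
Byte 1 = 0x0D: mode=SIZE_CR remaining=0 emitted=0 chunks_done=0
Byte 2 = 0x0A: mode=DATA remaining=1 emitted=0 chunks_done=0
Byte 3 = 'd': mode=DATA_DONE remaining=0 emitted=1 chunks_done=0
Byte 4 = 0x0D: mode=DATA_CR remaining=0 emitted=1 chunks_done=0
Byte 5 = 0x0A: mode=SIZE remaining=0 emitted=1 chunks_done=1
Byte 6 = '3': mode=SIZE remaining=0 emitted=1 chunks_done=1
Byte 7 = 0x0D: mode=SIZE_CR remaining=0 emitted=1 chunks_done=1
Byte 8 = 0x0A: mode=DATA remaining=3 emitted=1 chunks_done=1

Answer: DATA 3 1 1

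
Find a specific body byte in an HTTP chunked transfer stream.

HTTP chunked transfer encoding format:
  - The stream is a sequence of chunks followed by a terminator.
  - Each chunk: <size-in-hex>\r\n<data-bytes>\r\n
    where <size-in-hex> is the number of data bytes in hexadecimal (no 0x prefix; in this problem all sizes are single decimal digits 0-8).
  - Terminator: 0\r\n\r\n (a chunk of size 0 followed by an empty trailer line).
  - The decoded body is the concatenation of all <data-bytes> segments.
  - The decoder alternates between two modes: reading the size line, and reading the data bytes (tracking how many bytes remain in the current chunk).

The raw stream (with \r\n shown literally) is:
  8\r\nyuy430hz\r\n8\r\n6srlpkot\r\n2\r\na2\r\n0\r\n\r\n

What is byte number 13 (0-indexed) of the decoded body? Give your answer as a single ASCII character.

Chunk 1: stream[0..1]='8' size=0x8=8, data at stream[3..11]='yuy430hz' -> body[0..8], body so far='yuy430hz'
Chunk 2: stream[13..14]='8' size=0x8=8, data at stream[16..24]='6srlpkot' -> body[8..16], body so far='yuy430hz6srlpkot'
Chunk 3: stream[26..27]='2' size=0x2=2, data at stream[29..31]='a2' -> body[16..18], body so far='yuy430hz6srlpkota2'
Chunk 4: stream[33..34]='0' size=0 (terminator). Final body='yuy430hz6srlpkota2' (18 bytes)
Body byte 13 = 'k'

Answer: k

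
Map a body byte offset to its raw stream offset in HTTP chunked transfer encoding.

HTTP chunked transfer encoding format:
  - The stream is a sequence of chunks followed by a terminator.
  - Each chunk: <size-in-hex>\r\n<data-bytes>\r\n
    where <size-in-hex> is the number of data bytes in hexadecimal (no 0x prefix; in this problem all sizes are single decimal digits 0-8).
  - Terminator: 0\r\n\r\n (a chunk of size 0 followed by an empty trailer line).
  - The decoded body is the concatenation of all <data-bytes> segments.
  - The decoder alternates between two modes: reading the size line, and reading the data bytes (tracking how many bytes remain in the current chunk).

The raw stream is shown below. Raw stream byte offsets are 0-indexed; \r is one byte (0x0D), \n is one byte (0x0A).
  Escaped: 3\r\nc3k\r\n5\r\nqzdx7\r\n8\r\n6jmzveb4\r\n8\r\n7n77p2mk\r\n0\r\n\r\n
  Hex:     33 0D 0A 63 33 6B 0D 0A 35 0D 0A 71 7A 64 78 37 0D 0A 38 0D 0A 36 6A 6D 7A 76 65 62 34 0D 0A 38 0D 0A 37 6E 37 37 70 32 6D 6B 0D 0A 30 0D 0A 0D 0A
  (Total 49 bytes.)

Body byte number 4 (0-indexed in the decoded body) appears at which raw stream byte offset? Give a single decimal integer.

Answer: 12

Derivation:
Chunk 1: stream[0..1]='3' size=0x3=3, data at stream[3..6]='c3k' -> body[0..3], body so far='c3k'
Chunk 2: stream[8..9]='5' size=0x5=5, data at stream[11..16]='qzdx7' -> body[3..8], body so far='c3kqzdx7'
Chunk 3: stream[18..19]='8' size=0x8=8, data at stream[21..29]='6jmzveb4' -> body[8..16], body so far='c3kqzdx76jmzveb4'
Chunk 4: stream[31..32]='8' size=0x8=8, data at stream[34..42]='7n77p2mk' -> body[16..24], body so far='c3kqzdx76jmzveb47n77p2mk'
Chunk 5: stream[44..45]='0' size=0 (terminator). Final body='c3kqzdx76jmzveb47n77p2mk' (24 bytes)
Body byte 4 at stream offset 12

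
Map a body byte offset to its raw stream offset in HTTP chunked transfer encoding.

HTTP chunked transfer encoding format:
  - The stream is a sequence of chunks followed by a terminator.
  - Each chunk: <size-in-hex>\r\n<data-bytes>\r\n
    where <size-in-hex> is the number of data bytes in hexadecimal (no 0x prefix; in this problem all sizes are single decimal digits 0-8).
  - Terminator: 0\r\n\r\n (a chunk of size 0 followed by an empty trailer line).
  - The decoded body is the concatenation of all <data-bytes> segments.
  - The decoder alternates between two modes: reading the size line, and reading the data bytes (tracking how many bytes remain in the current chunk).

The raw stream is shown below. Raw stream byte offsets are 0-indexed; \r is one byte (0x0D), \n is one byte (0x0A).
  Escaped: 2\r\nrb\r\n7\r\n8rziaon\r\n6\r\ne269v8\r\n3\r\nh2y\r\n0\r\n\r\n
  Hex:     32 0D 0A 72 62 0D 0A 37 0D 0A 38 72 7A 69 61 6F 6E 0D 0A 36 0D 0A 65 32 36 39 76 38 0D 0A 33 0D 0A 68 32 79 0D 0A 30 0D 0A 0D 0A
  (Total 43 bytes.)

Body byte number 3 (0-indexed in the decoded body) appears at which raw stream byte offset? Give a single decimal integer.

Chunk 1: stream[0..1]='2' size=0x2=2, data at stream[3..5]='rb' -> body[0..2], body so far='rb'
Chunk 2: stream[7..8]='7' size=0x7=7, data at stream[10..17]='8rziaon' -> body[2..9], body so far='rb8rziaon'
Chunk 3: stream[19..20]='6' size=0x6=6, data at stream[22..28]='e269v8' -> body[9..15], body so far='rb8rziaone269v8'
Chunk 4: stream[30..31]='3' size=0x3=3, data at stream[33..36]='h2y' -> body[15..18], body so far='rb8rziaone269v8h2y'
Chunk 5: stream[38..39]='0' size=0 (terminator). Final body='rb8rziaone269v8h2y' (18 bytes)
Body byte 3 at stream offset 11

Answer: 11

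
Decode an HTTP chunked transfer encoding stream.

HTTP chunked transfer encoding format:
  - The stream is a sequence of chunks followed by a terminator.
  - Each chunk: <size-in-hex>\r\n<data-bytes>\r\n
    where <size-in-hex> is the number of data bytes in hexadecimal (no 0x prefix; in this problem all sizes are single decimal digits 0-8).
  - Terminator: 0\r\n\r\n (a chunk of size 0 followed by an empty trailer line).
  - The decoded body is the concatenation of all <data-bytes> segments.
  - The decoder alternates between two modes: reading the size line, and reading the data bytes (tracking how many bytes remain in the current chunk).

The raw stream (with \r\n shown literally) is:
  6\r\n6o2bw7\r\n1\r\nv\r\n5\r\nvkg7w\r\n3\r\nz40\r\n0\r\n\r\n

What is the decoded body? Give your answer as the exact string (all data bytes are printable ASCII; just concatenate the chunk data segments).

Answer: 6o2bw7vvkg7wz40

Derivation:
Chunk 1: stream[0..1]='6' size=0x6=6, data at stream[3..9]='6o2bw7' -> body[0..6], body so far='6o2bw7'
Chunk 2: stream[11..12]='1' size=0x1=1, data at stream[14..15]='v' -> body[6..7], body so far='6o2bw7v'
Chunk 3: stream[17..18]='5' size=0x5=5, data at stream[20..25]='vkg7w' -> body[7..12], body so far='6o2bw7vvkg7w'
Chunk 4: stream[27..28]='3' size=0x3=3, data at stream[30..33]='z40' -> body[12..15], body so far='6o2bw7vvkg7wz40'
Chunk 5: stream[35..36]='0' size=0 (terminator). Final body='6o2bw7vvkg7wz40' (15 bytes)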